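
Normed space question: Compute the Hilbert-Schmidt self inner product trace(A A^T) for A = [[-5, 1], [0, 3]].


trace(A * A^T) = sum of squares of all entries
= (-5)^2 + 1^2 + 0^2 + 3^2
= 25 + 1 + 0 + 9
= 35

35


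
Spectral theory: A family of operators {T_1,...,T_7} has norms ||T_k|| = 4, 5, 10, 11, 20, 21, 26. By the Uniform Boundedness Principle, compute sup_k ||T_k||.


By the Uniform Boundedness Principle, the supremum of norms is finite.
sup_k ||T_k|| = max(4, 5, 10, 11, 20, 21, 26) = 26

26


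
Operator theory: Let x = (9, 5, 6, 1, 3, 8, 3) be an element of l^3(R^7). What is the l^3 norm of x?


The l^3 norm = (sum |x_i|^3)^(1/3)
Sum of 3th powers = 729 + 125 + 216 + 1 + 27 + 512 + 27 = 1637
||x||_3 = (1637)^(1/3) = 11.7855

11.7855


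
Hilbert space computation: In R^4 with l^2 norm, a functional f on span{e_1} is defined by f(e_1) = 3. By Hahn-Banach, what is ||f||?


The norm of f is given by ||f|| = sup_{||x||=1} |f(x)|.
On span{e_1}, ||e_1|| = 1, so ||f|| = |f(e_1)| / ||e_1||
= |3| / 1 = 3.0000

3.0000


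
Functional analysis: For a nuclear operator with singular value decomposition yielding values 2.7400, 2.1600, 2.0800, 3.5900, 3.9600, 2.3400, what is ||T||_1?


The nuclear norm is the sum of all singular values.
||T||_1 = 2.7400 + 2.1600 + 2.0800 + 3.5900 + 3.9600 + 2.3400
= 16.8700

16.8700


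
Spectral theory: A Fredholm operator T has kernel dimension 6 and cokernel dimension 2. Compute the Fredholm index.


The Fredholm index is defined as ind(T) = dim(ker T) - dim(coker T)
= 6 - 2
= 4

4


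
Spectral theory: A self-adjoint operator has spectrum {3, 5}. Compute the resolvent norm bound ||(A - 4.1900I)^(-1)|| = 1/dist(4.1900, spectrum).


dist(4.1900, {3, 5}) = min(|4.1900 - 3|, |4.1900 - 5|)
= min(1.1900, 0.8100) = 0.8100
Resolvent bound = 1/0.8100 = 1.2346

1.2346


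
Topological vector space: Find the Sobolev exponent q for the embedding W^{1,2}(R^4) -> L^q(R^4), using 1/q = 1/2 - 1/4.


Using the Sobolev embedding formula: 1/q = 1/p - k/n
1/q = 1/2 - 1/4 = 1/4
q = 1/(1/4) = 4

4.0000


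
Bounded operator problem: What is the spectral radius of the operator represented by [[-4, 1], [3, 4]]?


For a 2x2 matrix, eigenvalues satisfy lambda^2 - (trace)*lambda + det = 0
trace = -4 + 4 = 0
det = -4*4 - 1*3 = -19
discriminant = 0^2 - 4*(-19) = 76
spectral radius = max |eigenvalue| = 4.3589

4.3589


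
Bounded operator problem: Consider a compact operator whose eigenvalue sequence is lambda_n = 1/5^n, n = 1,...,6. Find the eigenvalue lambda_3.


The eigenvalue formula gives lambda_3 = 1/5^3
= 1/125
= 0.0080

0.0080


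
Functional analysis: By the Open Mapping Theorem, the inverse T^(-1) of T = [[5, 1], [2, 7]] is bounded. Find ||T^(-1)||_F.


det(T) = 5*7 - 1*2 = 33
T^(-1) = (1/33) * [[7, -1], [-2, 5]] = [[0.2121, -0.0303], [-0.0606, 0.1515]]
||T^(-1)||_F^2 = 0.2121^2 + (-0.0303)^2 + (-0.0606)^2 + 0.1515^2 = 0.0725
||T^(-1)||_F = sqrt(0.0725) = 0.2693

0.2693


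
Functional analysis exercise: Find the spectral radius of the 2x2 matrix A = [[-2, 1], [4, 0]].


For a 2x2 matrix, eigenvalues satisfy lambda^2 - (trace)*lambda + det = 0
trace = -2 + 0 = -2
det = -2*0 - 1*4 = -4
discriminant = (-2)^2 - 4*(-4) = 20
spectral radius = max |eigenvalue| = 3.2361

3.2361


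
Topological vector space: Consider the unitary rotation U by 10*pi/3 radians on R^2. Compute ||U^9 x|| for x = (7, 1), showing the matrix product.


U is a rotation by theta = 10*pi/3
U^9 = rotation by 9*theta = 90*pi/3 = 0*pi/3 (mod 2*pi)
cos(0*pi/3) = 1.0000, sin(0*pi/3) = 0.0000
U^9 x = (1.0000 * 7 - 0.0000 * 1, 0.0000 * 7 + 1.0000 * 1)
= (7.0000, 1.0000)
||U^9 x|| = sqrt(7.0000^2 + 1.0000^2) = sqrt(50.0000) = 7.0711

7.0711


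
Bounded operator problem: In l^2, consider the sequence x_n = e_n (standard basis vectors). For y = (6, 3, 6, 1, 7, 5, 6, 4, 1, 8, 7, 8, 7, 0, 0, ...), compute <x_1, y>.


x_1 = e_1 is the standard basis vector with 1 in position 1.
<x_1, y> = y_1 = 6
As n -> infinity, <x_n, y> -> 0, confirming weak convergence of (x_n) to 0.

6


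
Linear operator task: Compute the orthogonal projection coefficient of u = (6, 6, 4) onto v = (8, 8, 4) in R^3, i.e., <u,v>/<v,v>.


Computing <u,v> = 6*8 + 6*8 + 4*4 = 112
Computing <v,v> = 8^2 + 8^2 + 4^2 = 144
Projection coefficient = 112/144 = 0.7778

0.7778


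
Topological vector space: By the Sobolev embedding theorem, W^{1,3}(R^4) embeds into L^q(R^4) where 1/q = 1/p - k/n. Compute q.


Using the Sobolev embedding formula: 1/q = 1/p - k/n
1/q = 1/3 - 1/4 = 1/12
q = 1/(1/12) = 12

12.0000


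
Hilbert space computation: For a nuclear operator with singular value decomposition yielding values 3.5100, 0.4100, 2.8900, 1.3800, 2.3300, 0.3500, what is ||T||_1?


The nuclear norm is the sum of all singular values.
||T||_1 = 3.5100 + 0.4100 + 2.8900 + 1.3800 + 2.3300 + 0.3500
= 10.8700

10.8700


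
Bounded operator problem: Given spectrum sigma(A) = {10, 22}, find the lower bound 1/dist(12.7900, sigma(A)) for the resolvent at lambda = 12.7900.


dist(12.7900, {10, 22}) = min(|12.7900 - 10|, |12.7900 - 22|)
= min(2.7900, 9.2100) = 2.7900
Resolvent bound = 1/2.7900 = 0.3584

0.3584


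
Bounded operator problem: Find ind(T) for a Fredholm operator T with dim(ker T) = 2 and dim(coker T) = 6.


The Fredholm index is defined as ind(T) = dim(ker T) - dim(coker T)
= 2 - 6
= -4

-4


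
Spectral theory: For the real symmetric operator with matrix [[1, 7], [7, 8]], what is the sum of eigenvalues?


For a self-adjoint (symmetric) matrix, the eigenvalues are real.
The sum of eigenvalues equals the trace of the matrix.
trace = 1 + 8 = 9

9


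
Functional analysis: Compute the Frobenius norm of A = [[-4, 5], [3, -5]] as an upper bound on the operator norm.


||A||_F^2 = sum a_ij^2
= (-4)^2 + 5^2 + 3^2 + (-5)^2
= 16 + 25 + 9 + 25 = 75
||A||_F = sqrt(75) = 8.6603

8.6603


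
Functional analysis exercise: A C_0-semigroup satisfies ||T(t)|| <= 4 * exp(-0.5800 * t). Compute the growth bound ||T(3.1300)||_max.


||T(3.1300)|| <= 4 * exp(-0.5800 * 3.1300)
= 4 * exp(-1.8154)
= 4 * 0.1628
= 0.6511

0.6511


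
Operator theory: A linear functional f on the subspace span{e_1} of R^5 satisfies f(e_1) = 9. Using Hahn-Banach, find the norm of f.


The norm of f is given by ||f|| = sup_{||x||=1} |f(x)|.
On span{e_1}, ||e_1|| = 1, so ||f|| = |f(e_1)| / ||e_1||
= |9| / 1 = 9.0000

9.0000


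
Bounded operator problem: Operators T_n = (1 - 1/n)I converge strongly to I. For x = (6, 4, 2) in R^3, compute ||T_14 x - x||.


T_14 x - x = (1 - 1/14)x - x = -x/14
||x|| = sqrt(56) = 7.4833
||T_14 x - x|| = ||x||/14 = 7.4833/14 = 0.5345

0.5345


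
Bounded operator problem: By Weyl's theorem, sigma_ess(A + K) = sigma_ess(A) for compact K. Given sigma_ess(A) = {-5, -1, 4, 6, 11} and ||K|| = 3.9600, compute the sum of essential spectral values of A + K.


By Weyl's theorem, the essential spectrum is invariant under compact perturbations.
sigma_ess(A + K) = sigma_ess(A) = {-5, -1, 4, 6, 11}
Sum = -5 + -1 + 4 + 6 + 11 = 15

15


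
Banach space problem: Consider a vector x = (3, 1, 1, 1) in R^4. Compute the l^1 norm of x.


The l^1 norm equals the sum of absolute values of all components.
||x||_1 = 3 + 1 + 1 + 1
= 6

6.0000


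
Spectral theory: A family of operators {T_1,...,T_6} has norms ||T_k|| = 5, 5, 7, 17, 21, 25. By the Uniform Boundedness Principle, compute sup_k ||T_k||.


By the Uniform Boundedness Principle, the supremum of norms is finite.
sup_k ||T_k|| = max(5, 5, 7, 17, 21, 25) = 25

25


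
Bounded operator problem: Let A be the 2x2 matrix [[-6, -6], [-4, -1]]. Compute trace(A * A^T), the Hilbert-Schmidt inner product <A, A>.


trace(A * A^T) = sum of squares of all entries
= (-6)^2 + (-6)^2 + (-4)^2 + (-1)^2
= 36 + 36 + 16 + 1
= 89

89


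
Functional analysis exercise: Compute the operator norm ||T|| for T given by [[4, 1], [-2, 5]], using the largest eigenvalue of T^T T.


A^T A = [[20, -6], [-6, 26]]
trace(A^T A) = 46, det(A^T A) = 484
discriminant = 46^2 - 4*484 = 180
Largest eigenvalue of A^T A = (trace + sqrt(disc))/2 = 29.7082
||T|| = sqrt(29.7082) = 5.4505

5.4505


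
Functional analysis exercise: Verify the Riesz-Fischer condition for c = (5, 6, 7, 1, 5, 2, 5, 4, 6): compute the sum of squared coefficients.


sum |c_n|^2 = 5^2 + 6^2 + 7^2 + 1^2 + 5^2 + 2^2 + 5^2 + 4^2 + 6^2
= 25 + 36 + 49 + 1 + 25 + 4 + 25 + 16 + 36
= 217

217


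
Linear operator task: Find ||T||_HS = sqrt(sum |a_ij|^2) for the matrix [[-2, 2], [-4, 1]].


The Hilbert-Schmidt norm is sqrt(sum of squares of all entries).
Sum of squares = (-2)^2 + 2^2 + (-4)^2 + 1^2
= 4 + 4 + 16 + 1 = 25
||T||_HS = sqrt(25) = 5.0000

5.0000


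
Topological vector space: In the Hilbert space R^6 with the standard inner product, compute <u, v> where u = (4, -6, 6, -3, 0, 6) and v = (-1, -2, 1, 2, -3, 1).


Computing the standard inner product <u, v> = sum u_i * v_i
= 4*-1 + -6*-2 + 6*1 + -3*2 + 0*-3 + 6*1
= -4 + 12 + 6 + -6 + 0 + 6
= 14

14


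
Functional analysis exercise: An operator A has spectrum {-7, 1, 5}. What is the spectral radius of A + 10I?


Spectrum of A + 10I = {3, 11, 15}
Spectral radius = max |lambda| over the shifted spectrum
= max(3, 11, 15) = 15

15


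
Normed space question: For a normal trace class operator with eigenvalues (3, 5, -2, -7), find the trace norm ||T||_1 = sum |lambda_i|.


For a normal operator, singular values equal |eigenvalues|.
Trace norm = sum |lambda_i| = 3 + 5 + 2 + 7
= 17

17


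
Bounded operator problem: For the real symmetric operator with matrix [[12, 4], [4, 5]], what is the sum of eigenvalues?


For a self-adjoint (symmetric) matrix, the eigenvalues are real.
The sum of eigenvalues equals the trace of the matrix.
trace = 12 + 5 = 17

17


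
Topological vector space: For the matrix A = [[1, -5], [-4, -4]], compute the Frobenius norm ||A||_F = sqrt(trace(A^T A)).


||A||_F^2 = sum a_ij^2
= 1^2 + (-5)^2 + (-4)^2 + (-4)^2
= 1 + 25 + 16 + 16 = 58
||A||_F = sqrt(58) = 7.6158

7.6158


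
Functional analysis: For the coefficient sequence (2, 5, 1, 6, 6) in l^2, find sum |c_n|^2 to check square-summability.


sum |c_n|^2 = 2^2 + 5^2 + 1^2 + 6^2 + 6^2
= 4 + 25 + 1 + 36 + 36
= 102

102


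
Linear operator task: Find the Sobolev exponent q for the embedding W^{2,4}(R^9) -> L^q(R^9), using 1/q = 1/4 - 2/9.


Using the Sobolev embedding formula: 1/q = 1/p - k/n
1/q = 1/4 - 2/9 = 1/36
q = 1/(1/36) = 36

36.0000


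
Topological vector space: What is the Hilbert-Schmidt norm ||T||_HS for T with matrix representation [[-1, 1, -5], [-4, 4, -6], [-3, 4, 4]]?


The Hilbert-Schmidt norm is sqrt(sum of squares of all entries).
Sum of squares = (-1)^2 + 1^2 + (-5)^2 + (-4)^2 + 4^2 + (-6)^2 + (-3)^2 + 4^2 + 4^2
= 1 + 1 + 25 + 16 + 16 + 36 + 9 + 16 + 16 = 136
||T||_HS = sqrt(136) = 11.6619

11.6619


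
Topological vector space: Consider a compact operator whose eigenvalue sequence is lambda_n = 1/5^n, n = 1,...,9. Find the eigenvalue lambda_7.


The eigenvalue formula gives lambda_7 = 1/5^7
= 1/78125
= 1.2800e-05

1.2800e-05


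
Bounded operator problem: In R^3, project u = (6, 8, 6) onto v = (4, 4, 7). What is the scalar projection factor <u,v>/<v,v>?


Computing <u,v> = 6*4 + 8*4 + 6*7 = 98
Computing <v,v> = 4^2 + 4^2 + 7^2 = 81
Projection coefficient = 98/81 = 1.2099

1.2099


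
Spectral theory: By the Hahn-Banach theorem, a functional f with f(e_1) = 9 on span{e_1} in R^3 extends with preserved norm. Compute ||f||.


The norm of f is given by ||f|| = sup_{||x||=1} |f(x)|.
On span{e_1}, ||e_1|| = 1, so ||f|| = |f(e_1)| / ||e_1||
= |9| / 1 = 9.0000

9.0000


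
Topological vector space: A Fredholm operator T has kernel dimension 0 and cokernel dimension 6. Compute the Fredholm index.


The Fredholm index is defined as ind(T) = dim(ker T) - dim(coker T)
= 0 - 6
= -6

-6


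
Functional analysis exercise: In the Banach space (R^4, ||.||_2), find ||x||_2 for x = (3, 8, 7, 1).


The l^2 norm = (sum |x_i|^2)^(1/2)
Sum of 2th powers = 9 + 64 + 49 + 1 = 123
||x||_2 = (123)^(1/2) = 11.0905

11.0905


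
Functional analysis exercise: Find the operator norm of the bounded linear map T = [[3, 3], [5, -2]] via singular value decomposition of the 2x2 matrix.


A^T A = [[34, -1], [-1, 13]]
trace(A^T A) = 47, det(A^T A) = 441
discriminant = 47^2 - 4*441 = 445
Largest eigenvalue of A^T A = (trace + sqrt(disc))/2 = 34.0475
||T|| = sqrt(34.0475) = 5.8350

5.8350


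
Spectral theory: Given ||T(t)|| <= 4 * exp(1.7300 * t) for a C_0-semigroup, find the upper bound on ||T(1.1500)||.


||T(1.1500)|| <= 4 * exp(1.7300 * 1.1500)
= 4 * exp(1.9895)
= 4 * 7.3119
= 29.2475

29.2475


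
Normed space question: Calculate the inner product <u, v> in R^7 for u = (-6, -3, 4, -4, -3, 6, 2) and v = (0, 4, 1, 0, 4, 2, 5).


Computing the standard inner product <u, v> = sum u_i * v_i
= -6*0 + -3*4 + 4*1 + -4*0 + -3*4 + 6*2 + 2*5
= 0 + -12 + 4 + 0 + -12 + 12 + 10
= 2

2


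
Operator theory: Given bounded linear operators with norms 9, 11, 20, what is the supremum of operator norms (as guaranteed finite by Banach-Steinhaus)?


By the Uniform Boundedness Principle, the supremum of norms is finite.
sup_k ||T_k|| = max(9, 11, 20) = 20

20


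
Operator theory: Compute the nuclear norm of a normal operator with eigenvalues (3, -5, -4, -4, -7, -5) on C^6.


For a normal operator, singular values equal |eigenvalues|.
Trace norm = sum |lambda_i| = 3 + 5 + 4 + 4 + 7 + 5
= 28

28


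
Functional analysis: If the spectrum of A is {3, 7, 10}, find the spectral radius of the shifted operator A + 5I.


Spectrum of A + 5I = {8, 12, 15}
Spectral radius = max |lambda| over the shifted spectrum
= max(8, 12, 15) = 15

15


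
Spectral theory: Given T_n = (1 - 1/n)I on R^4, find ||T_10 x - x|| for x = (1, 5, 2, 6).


T_10 x - x = (1 - 1/10)x - x = -x/10
||x|| = sqrt(66) = 8.1240
||T_10 x - x|| = ||x||/10 = 8.1240/10 = 0.8124

0.8124


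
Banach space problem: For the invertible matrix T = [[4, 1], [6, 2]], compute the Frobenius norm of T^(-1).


det(T) = 4*2 - 1*6 = 2
T^(-1) = (1/2) * [[2, -1], [-6, 4]] = [[1.0000, -0.5000], [-3.0000, 2.0000]]
||T^(-1)||_F^2 = 1.0000^2 + (-0.5000)^2 + (-3.0000)^2 + 2.0000^2 = 14.2500
||T^(-1)||_F = sqrt(14.2500) = 3.7749

3.7749


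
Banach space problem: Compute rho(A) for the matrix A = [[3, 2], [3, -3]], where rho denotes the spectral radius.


For a 2x2 matrix, eigenvalues satisfy lambda^2 - (trace)*lambda + det = 0
trace = 3 + -3 = 0
det = 3*-3 - 2*3 = -15
discriminant = 0^2 - 4*(-15) = 60
spectral radius = max |eigenvalue| = 3.8730

3.8730


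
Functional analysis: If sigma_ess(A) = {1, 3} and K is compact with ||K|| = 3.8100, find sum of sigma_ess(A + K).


By Weyl's theorem, the essential spectrum is invariant under compact perturbations.
sigma_ess(A + K) = sigma_ess(A) = {1, 3}
Sum = 1 + 3 = 4

4


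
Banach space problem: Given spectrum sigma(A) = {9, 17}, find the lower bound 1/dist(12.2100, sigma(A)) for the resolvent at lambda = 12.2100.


dist(12.2100, {9, 17}) = min(|12.2100 - 9|, |12.2100 - 17|)
= min(3.2100, 4.7900) = 3.2100
Resolvent bound = 1/3.2100 = 0.3115

0.3115


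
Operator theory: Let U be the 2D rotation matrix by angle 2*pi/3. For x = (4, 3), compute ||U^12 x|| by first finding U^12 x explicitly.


U is a rotation by theta = 2*pi/3
U^12 = rotation by 12*theta = 24*pi/3 = 0*pi/3 (mod 2*pi)
cos(0*pi/3) = 1.0000, sin(0*pi/3) = 0.0000
U^12 x = (1.0000 * 4 - 0.0000 * 3, 0.0000 * 4 + 1.0000 * 3)
= (4.0000, 3.0000)
||U^12 x|| = sqrt(4.0000^2 + 3.0000^2) = sqrt(25.0000) = 5.0000

5.0000


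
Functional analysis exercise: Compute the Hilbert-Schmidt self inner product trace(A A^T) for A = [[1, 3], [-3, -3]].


trace(A * A^T) = sum of squares of all entries
= 1^2 + 3^2 + (-3)^2 + (-3)^2
= 1 + 9 + 9 + 9
= 28

28


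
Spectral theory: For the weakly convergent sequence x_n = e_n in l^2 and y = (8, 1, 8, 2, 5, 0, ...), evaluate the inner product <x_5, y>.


x_5 = e_5 is the standard basis vector with 1 in position 5.
<x_5, y> = y_5 = 5
As n -> infinity, <x_n, y> -> 0, confirming weak convergence of (x_n) to 0.

5


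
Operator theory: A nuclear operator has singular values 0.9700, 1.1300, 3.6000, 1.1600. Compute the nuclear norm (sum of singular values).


The nuclear norm is the sum of all singular values.
||T||_1 = 0.9700 + 1.1300 + 3.6000 + 1.1600
= 6.8600

6.8600


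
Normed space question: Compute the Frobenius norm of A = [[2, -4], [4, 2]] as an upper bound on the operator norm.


||A||_F^2 = sum a_ij^2
= 2^2 + (-4)^2 + 4^2 + 2^2
= 4 + 16 + 16 + 4 = 40
||A||_F = sqrt(40) = 6.3246

6.3246


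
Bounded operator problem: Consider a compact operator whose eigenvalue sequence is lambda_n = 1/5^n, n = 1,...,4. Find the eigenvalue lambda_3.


The eigenvalue formula gives lambda_3 = 1/5^3
= 1/125
= 0.0080

0.0080


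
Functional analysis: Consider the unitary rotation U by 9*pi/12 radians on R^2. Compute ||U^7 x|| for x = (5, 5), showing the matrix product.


U is a rotation by theta = 9*pi/12
U^7 = rotation by 7*theta = 63*pi/12 = 15*pi/12 (mod 2*pi)
cos(15*pi/12) = -0.7071, sin(15*pi/12) = -0.7071
U^7 x = (-0.7071 * 5 - -0.7071 * 5, -0.7071 * 5 + -0.7071 * 5)
= (0.0000, -7.0711)
||U^7 x|| = sqrt(0.0000^2 + (-7.0711)^2) = sqrt(50.0000) = 7.0711

7.0711


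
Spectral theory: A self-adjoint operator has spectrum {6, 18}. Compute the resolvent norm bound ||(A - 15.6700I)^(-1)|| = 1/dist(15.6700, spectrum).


dist(15.6700, {6, 18}) = min(|15.6700 - 6|, |15.6700 - 18|)
= min(9.6700, 2.3300) = 2.3300
Resolvent bound = 1/2.3300 = 0.4292

0.4292


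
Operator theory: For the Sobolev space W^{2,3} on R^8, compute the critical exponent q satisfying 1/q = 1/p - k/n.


Using the Sobolev embedding formula: 1/q = 1/p - k/n
1/q = 1/3 - 2/8 = 1/12
q = 1/(1/12) = 12

12.0000


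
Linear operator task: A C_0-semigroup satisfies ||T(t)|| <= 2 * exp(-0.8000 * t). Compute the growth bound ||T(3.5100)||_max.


||T(3.5100)|| <= 2 * exp(-0.8000 * 3.5100)
= 2 * exp(-2.8080)
= 2 * 0.0603
= 0.1207

0.1207


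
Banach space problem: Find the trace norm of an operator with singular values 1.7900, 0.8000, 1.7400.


The nuclear norm is the sum of all singular values.
||T||_1 = 1.7900 + 0.8000 + 1.7400
= 4.3300

4.3300


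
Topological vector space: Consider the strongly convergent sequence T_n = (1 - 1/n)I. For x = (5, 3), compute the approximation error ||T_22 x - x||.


T_22 x - x = (1 - 1/22)x - x = -x/22
||x|| = sqrt(34) = 5.8310
||T_22 x - x|| = ||x||/22 = 5.8310/22 = 0.2650

0.2650


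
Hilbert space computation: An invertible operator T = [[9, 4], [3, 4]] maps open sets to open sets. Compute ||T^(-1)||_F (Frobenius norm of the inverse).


det(T) = 9*4 - 4*3 = 24
T^(-1) = (1/24) * [[4, -4], [-3, 9]] = [[0.1667, -0.1667], [-0.1250, 0.3750]]
||T^(-1)||_F^2 = 0.1667^2 + (-0.1667)^2 + (-0.1250)^2 + 0.3750^2 = 0.2118
||T^(-1)||_F = sqrt(0.2118) = 0.4602

0.4602


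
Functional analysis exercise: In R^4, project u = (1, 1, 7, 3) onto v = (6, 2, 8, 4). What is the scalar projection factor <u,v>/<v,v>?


Computing <u,v> = 1*6 + 1*2 + 7*8 + 3*4 = 76
Computing <v,v> = 6^2 + 2^2 + 8^2 + 4^2 = 120
Projection coefficient = 76/120 = 0.6333

0.6333


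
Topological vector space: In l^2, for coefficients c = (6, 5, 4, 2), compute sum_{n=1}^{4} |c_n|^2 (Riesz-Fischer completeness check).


sum |c_n|^2 = 6^2 + 5^2 + 4^2 + 2^2
= 36 + 25 + 16 + 4
= 81

81


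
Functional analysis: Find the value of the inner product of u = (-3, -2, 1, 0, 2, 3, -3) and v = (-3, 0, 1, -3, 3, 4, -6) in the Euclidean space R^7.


Computing the standard inner product <u, v> = sum u_i * v_i
= -3*-3 + -2*0 + 1*1 + 0*-3 + 2*3 + 3*4 + -3*-6
= 9 + 0 + 1 + 0 + 6 + 12 + 18
= 46

46


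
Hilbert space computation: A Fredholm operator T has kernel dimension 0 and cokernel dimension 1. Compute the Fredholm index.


The Fredholm index is defined as ind(T) = dim(ker T) - dim(coker T)
= 0 - 1
= -1

-1


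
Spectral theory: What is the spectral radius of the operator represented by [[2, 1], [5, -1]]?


For a 2x2 matrix, eigenvalues satisfy lambda^2 - (trace)*lambda + det = 0
trace = 2 + -1 = 1
det = 2*-1 - 1*5 = -7
discriminant = 1^2 - 4*(-7) = 29
spectral radius = max |eigenvalue| = 3.1926

3.1926


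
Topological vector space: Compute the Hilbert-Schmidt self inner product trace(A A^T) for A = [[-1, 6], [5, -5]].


trace(A * A^T) = sum of squares of all entries
= (-1)^2 + 6^2 + 5^2 + (-5)^2
= 1 + 36 + 25 + 25
= 87

87


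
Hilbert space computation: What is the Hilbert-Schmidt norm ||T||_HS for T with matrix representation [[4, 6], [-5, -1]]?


The Hilbert-Schmidt norm is sqrt(sum of squares of all entries).
Sum of squares = 4^2 + 6^2 + (-5)^2 + (-1)^2
= 16 + 36 + 25 + 1 = 78
||T||_HS = sqrt(78) = 8.8318

8.8318


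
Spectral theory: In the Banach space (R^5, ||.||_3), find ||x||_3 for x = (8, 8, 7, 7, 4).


The l^3 norm = (sum |x_i|^3)^(1/3)
Sum of 3th powers = 512 + 512 + 343 + 343 + 64 = 1774
||x||_3 = (1774)^(1/3) = 12.1056

12.1056


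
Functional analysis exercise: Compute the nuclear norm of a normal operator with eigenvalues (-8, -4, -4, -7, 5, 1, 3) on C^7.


For a normal operator, singular values equal |eigenvalues|.
Trace norm = sum |lambda_i| = 8 + 4 + 4 + 7 + 5 + 1 + 3
= 32

32


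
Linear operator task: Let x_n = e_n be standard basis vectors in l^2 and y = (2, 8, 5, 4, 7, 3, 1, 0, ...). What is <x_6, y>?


x_6 = e_6 is the standard basis vector with 1 in position 6.
<x_6, y> = y_6 = 3
As n -> infinity, <x_n, y> -> 0, confirming weak convergence of (x_n) to 0.

3


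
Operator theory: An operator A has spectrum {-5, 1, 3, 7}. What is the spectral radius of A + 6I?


Spectrum of A + 6I = {1, 7, 9, 13}
Spectral radius = max |lambda| over the shifted spectrum
= max(1, 7, 9, 13) = 13

13


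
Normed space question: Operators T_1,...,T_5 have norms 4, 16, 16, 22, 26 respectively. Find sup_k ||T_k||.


By the Uniform Boundedness Principle, the supremum of norms is finite.
sup_k ||T_k|| = max(4, 16, 16, 22, 26) = 26

26


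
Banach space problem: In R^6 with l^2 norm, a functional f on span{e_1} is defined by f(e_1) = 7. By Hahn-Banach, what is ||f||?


The norm of f is given by ||f|| = sup_{||x||=1} |f(x)|.
On span{e_1}, ||e_1|| = 1, so ||f|| = |f(e_1)| / ||e_1||
= |7| / 1 = 7.0000

7.0000


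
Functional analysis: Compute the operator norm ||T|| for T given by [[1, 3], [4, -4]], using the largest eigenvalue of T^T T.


A^T A = [[17, -13], [-13, 25]]
trace(A^T A) = 42, det(A^T A) = 256
discriminant = 42^2 - 4*256 = 740
Largest eigenvalue of A^T A = (trace + sqrt(disc))/2 = 34.6015
||T|| = sqrt(34.6015) = 5.8823

5.8823


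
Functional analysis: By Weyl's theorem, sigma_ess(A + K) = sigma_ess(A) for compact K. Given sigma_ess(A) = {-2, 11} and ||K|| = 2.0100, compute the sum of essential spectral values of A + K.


By Weyl's theorem, the essential spectrum is invariant under compact perturbations.
sigma_ess(A + K) = sigma_ess(A) = {-2, 11}
Sum = -2 + 11 = 9

9


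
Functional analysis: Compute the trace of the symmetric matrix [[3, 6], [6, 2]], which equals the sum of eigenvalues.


For a self-adjoint (symmetric) matrix, the eigenvalues are real.
The sum of eigenvalues equals the trace of the matrix.
trace = 3 + 2 = 5

5


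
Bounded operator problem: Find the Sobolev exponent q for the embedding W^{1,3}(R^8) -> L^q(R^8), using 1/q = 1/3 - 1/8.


Using the Sobolev embedding formula: 1/q = 1/p - k/n
1/q = 1/3 - 1/8 = 5/24
q = 1/(5/24) = 24/5 = 4.8000

4.8000


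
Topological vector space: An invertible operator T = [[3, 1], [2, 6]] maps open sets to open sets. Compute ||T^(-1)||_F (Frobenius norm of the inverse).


det(T) = 3*6 - 1*2 = 16
T^(-1) = (1/16) * [[6, -1], [-2, 3]] = [[0.3750, -0.0625], [-0.1250, 0.1875]]
||T^(-1)||_F^2 = 0.3750^2 + (-0.0625)^2 + (-0.1250)^2 + 0.1875^2 = 0.1953
||T^(-1)||_F = sqrt(0.1953) = 0.4419

0.4419


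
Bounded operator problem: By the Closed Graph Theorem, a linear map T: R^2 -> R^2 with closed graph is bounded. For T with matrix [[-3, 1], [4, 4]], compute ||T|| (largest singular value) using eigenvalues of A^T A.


A^T A = [[25, 13], [13, 17]]
trace(A^T A) = 42, det(A^T A) = 256
discriminant = 42^2 - 4*256 = 740
Largest eigenvalue of A^T A = (trace + sqrt(disc))/2 = 34.6015
||T|| = sqrt(34.6015) = 5.8823

5.8823


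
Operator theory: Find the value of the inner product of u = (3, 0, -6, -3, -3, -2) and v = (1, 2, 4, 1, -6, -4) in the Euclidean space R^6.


Computing the standard inner product <u, v> = sum u_i * v_i
= 3*1 + 0*2 + -6*4 + -3*1 + -3*-6 + -2*-4
= 3 + 0 + -24 + -3 + 18 + 8
= 2

2


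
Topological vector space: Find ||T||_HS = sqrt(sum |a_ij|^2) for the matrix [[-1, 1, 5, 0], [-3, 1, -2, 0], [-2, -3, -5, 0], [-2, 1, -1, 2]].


The Hilbert-Schmidt norm is sqrt(sum of squares of all entries).
Sum of squares = (-1)^2 + 1^2 + 5^2 + 0^2 + (-3)^2 + 1^2 + (-2)^2 + 0^2 + (-2)^2 + (-3)^2 + (-5)^2 + 0^2 + (-2)^2 + 1^2 + (-1)^2 + 2^2
= 1 + 1 + 25 + 0 + 9 + 1 + 4 + 0 + 4 + 9 + 25 + 0 + 4 + 1 + 1 + 4 = 89
||T||_HS = sqrt(89) = 9.4340

9.4340


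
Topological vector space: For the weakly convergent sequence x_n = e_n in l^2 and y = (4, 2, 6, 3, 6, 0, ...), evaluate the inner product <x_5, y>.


x_5 = e_5 is the standard basis vector with 1 in position 5.
<x_5, y> = y_5 = 6
As n -> infinity, <x_n, y> -> 0, confirming weak convergence of (x_n) to 0.

6


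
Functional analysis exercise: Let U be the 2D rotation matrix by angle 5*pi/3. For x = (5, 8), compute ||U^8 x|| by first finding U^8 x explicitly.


U is a rotation by theta = 5*pi/3
U^8 = rotation by 8*theta = 40*pi/3 = 4*pi/3 (mod 2*pi)
cos(4*pi/3) = -0.5000, sin(4*pi/3) = -0.8660
U^8 x = (-0.5000 * 5 - -0.8660 * 8, -0.8660 * 5 + -0.5000 * 8)
= (4.4282, -8.3301)
||U^8 x|| = sqrt(4.4282^2 + (-8.3301)^2) = sqrt(89.0000) = 9.4340

9.4340


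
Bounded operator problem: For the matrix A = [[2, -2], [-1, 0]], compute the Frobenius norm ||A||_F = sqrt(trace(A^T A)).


||A||_F^2 = sum a_ij^2
= 2^2 + (-2)^2 + (-1)^2 + 0^2
= 4 + 4 + 1 + 0 = 9
||A||_F = sqrt(9) = 3.0000

3.0000


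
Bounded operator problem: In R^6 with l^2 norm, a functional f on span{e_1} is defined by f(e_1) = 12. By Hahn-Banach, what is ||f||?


The norm of f is given by ||f|| = sup_{||x||=1} |f(x)|.
On span{e_1}, ||e_1|| = 1, so ||f|| = |f(e_1)| / ||e_1||
= |12| / 1 = 12.0000

12.0000


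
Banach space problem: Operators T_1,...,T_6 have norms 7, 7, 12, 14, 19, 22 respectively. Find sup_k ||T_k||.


By the Uniform Boundedness Principle, the supremum of norms is finite.
sup_k ||T_k|| = max(7, 7, 12, 14, 19, 22) = 22

22


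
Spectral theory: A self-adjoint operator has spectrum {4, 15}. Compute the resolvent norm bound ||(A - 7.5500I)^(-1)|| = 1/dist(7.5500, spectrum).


dist(7.5500, {4, 15}) = min(|7.5500 - 4|, |7.5500 - 15|)
= min(3.5500, 7.4500) = 3.5500
Resolvent bound = 1/3.5500 = 0.2817

0.2817


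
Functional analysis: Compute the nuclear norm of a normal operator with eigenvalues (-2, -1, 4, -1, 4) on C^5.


For a normal operator, singular values equal |eigenvalues|.
Trace norm = sum |lambda_i| = 2 + 1 + 4 + 1 + 4
= 12

12


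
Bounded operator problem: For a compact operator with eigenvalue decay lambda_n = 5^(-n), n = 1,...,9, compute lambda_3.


The eigenvalue formula gives lambda_3 = 1/5^3
= 1/125
= 0.0080

0.0080


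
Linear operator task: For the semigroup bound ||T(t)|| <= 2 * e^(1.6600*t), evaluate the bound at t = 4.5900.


||T(4.5900)|| <= 2 * exp(1.6600 * 4.5900)
= 2 * exp(7.6194)
= 2 * 2037.3394
= 4074.6787

4074.6787


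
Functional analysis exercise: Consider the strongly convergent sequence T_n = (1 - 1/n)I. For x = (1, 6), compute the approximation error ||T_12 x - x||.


T_12 x - x = (1 - 1/12)x - x = -x/12
||x|| = sqrt(37) = 6.0828
||T_12 x - x|| = ||x||/12 = 6.0828/12 = 0.5069

0.5069


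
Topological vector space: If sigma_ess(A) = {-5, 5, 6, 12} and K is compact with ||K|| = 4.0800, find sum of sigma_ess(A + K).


By Weyl's theorem, the essential spectrum is invariant under compact perturbations.
sigma_ess(A + K) = sigma_ess(A) = {-5, 5, 6, 12}
Sum = -5 + 5 + 6 + 12 = 18

18


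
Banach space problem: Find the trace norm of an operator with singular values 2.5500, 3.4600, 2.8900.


The nuclear norm is the sum of all singular values.
||T||_1 = 2.5500 + 3.4600 + 2.8900
= 8.9000

8.9000


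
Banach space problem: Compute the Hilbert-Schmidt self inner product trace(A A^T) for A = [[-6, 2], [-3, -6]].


trace(A * A^T) = sum of squares of all entries
= (-6)^2 + 2^2 + (-3)^2 + (-6)^2
= 36 + 4 + 9 + 36
= 85

85


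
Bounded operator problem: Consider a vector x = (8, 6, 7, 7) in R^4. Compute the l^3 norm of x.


The l^3 norm = (sum |x_i|^3)^(1/3)
Sum of 3th powers = 512 + 216 + 343 + 343 = 1414
||x||_3 = (1414)^(1/3) = 11.2241

11.2241


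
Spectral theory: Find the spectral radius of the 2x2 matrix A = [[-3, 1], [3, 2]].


For a 2x2 matrix, eigenvalues satisfy lambda^2 - (trace)*lambda + det = 0
trace = -3 + 2 = -1
det = -3*2 - 1*3 = -9
discriminant = (-1)^2 - 4*(-9) = 37
spectral radius = max |eigenvalue| = 3.5414

3.5414


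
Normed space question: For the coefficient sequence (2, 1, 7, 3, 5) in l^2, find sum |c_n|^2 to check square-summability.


sum |c_n|^2 = 2^2 + 1^2 + 7^2 + 3^2 + 5^2
= 4 + 1 + 49 + 9 + 25
= 88

88


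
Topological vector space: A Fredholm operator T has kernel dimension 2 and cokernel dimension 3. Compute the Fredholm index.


The Fredholm index is defined as ind(T) = dim(ker T) - dim(coker T)
= 2 - 3
= -1

-1


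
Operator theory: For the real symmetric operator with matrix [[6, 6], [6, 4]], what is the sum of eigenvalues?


For a self-adjoint (symmetric) matrix, the eigenvalues are real.
The sum of eigenvalues equals the trace of the matrix.
trace = 6 + 4 = 10

10


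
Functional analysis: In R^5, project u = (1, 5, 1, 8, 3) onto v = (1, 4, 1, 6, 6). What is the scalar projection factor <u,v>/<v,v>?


Computing <u,v> = 1*1 + 5*4 + 1*1 + 8*6 + 3*6 = 88
Computing <v,v> = 1^2 + 4^2 + 1^2 + 6^2 + 6^2 = 90
Projection coefficient = 88/90 = 0.9778

0.9778


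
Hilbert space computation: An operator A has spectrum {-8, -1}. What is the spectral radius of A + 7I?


Spectrum of A + 7I = {-1, 6}
Spectral radius = max |lambda| over the shifted spectrum
= max(1, 6) = 6

6


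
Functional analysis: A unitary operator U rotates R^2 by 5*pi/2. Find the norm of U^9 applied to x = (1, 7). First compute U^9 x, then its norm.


U is a rotation by theta = 5*pi/2
U^9 = rotation by 9*theta = 45*pi/2 = 1*pi/2 (mod 2*pi)
cos(1*pi/2) = 0.0000, sin(1*pi/2) = 1.0000
U^9 x = (0.0000 * 1 - 1.0000 * 7, 1.0000 * 1 + 0.0000 * 7)
= (-7.0000, 1.0000)
||U^9 x|| = sqrt((-7.0000)^2 + 1.0000^2) = sqrt(50.0000) = 7.0711

7.0711


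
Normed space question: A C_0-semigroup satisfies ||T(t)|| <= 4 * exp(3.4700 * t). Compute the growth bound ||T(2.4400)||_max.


||T(2.4400)|| <= 4 * exp(3.4700 * 2.4400)
= 4 * exp(8.4668)
= 4 * 4754.2774
= 19017.1097

19017.1097


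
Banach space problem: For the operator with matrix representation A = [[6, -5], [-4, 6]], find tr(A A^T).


trace(A * A^T) = sum of squares of all entries
= 6^2 + (-5)^2 + (-4)^2 + 6^2
= 36 + 25 + 16 + 36
= 113

113


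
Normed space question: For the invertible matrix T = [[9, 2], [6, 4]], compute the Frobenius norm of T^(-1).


det(T) = 9*4 - 2*6 = 24
T^(-1) = (1/24) * [[4, -2], [-6, 9]] = [[0.1667, -0.0833], [-0.2500, 0.3750]]
||T^(-1)||_F^2 = 0.1667^2 + (-0.0833)^2 + (-0.2500)^2 + 0.3750^2 = 0.2378
||T^(-1)||_F = sqrt(0.2378) = 0.4877

0.4877


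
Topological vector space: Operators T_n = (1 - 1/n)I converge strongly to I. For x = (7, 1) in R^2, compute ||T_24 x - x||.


T_24 x - x = (1 - 1/24)x - x = -x/24
||x|| = sqrt(50) = 7.0711
||T_24 x - x|| = ||x||/24 = 7.0711/24 = 0.2946

0.2946


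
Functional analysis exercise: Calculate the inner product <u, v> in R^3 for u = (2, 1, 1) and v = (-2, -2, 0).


Computing the standard inner product <u, v> = sum u_i * v_i
= 2*-2 + 1*-2 + 1*0
= -4 + -2 + 0
= -6

-6


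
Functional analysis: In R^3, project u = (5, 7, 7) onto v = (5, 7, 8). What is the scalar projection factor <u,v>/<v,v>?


Computing <u,v> = 5*5 + 7*7 + 7*8 = 130
Computing <v,v> = 5^2 + 7^2 + 8^2 = 138
Projection coefficient = 130/138 = 0.9420

0.9420


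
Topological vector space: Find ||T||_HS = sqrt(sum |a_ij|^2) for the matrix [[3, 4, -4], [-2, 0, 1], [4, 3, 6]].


The Hilbert-Schmidt norm is sqrt(sum of squares of all entries).
Sum of squares = 3^2 + 4^2 + (-4)^2 + (-2)^2 + 0^2 + 1^2 + 4^2 + 3^2 + 6^2
= 9 + 16 + 16 + 4 + 0 + 1 + 16 + 9 + 36 = 107
||T||_HS = sqrt(107) = 10.3441

10.3441


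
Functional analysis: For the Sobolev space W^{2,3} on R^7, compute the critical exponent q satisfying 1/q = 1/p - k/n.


Using the Sobolev embedding formula: 1/q = 1/p - k/n
1/q = 1/3 - 2/7 = 1/21
q = 1/(1/21) = 21

21.0000


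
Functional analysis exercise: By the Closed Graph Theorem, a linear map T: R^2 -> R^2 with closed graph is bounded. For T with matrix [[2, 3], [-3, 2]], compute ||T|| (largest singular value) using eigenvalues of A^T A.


A^T A = [[13, 0], [0, 13]]
trace(A^T A) = 26, det(A^T A) = 169
discriminant = 26^2 - 4*169 = 0
Largest eigenvalue of A^T A = (trace + sqrt(disc))/2 = 13.0000
||T|| = sqrt(13.0000) = 3.6056

3.6056


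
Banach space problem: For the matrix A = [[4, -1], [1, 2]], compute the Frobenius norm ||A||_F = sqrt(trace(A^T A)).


||A||_F^2 = sum a_ij^2
= 4^2 + (-1)^2 + 1^2 + 2^2
= 16 + 1 + 1 + 4 = 22
||A||_F = sqrt(22) = 4.6904

4.6904


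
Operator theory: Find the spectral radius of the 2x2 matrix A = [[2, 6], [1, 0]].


For a 2x2 matrix, eigenvalues satisfy lambda^2 - (trace)*lambda + det = 0
trace = 2 + 0 = 2
det = 2*0 - 6*1 = -6
discriminant = 2^2 - 4*(-6) = 28
spectral radius = max |eigenvalue| = 3.6458

3.6458


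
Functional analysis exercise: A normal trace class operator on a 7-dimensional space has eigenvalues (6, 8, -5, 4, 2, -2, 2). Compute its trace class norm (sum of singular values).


For a normal operator, singular values equal |eigenvalues|.
Trace norm = sum |lambda_i| = 6 + 8 + 5 + 4 + 2 + 2 + 2
= 29

29


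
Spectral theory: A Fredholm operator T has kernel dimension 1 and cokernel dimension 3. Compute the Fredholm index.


The Fredholm index is defined as ind(T) = dim(ker T) - dim(coker T)
= 1 - 3
= -2

-2


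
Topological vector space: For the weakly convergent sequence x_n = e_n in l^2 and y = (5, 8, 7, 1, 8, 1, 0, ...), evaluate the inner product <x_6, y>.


x_6 = e_6 is the standard basis vector with 1 in position 6.
<x_6, y> = y_6 = 1
As n -> infinity, <x_n, y> -> 0, confirming weak convergence of (x_n) to 0.

1


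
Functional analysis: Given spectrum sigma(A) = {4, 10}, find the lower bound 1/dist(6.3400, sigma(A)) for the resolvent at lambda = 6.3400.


dist(6.3400, {4, 10}) = min(|6.3400 - 4|, |6.3400 - 10|)
= min(2.3400, 3.6600) = 2.3400
Resolvent bound = 1/2.3400 = 0.4274

0.4274


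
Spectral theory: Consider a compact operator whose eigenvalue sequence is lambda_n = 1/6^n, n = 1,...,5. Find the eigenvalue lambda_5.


The eigenvalue formula gives lambda_5 = 1/6^5
= 1/7776
= 1.2860e-04

1.2860e-04


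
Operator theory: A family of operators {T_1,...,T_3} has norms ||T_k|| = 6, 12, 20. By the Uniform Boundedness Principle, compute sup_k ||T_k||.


By the Uniform Boundedness Principle, the supremum of norms is finite.
sup_k ||T_k|| = max(6, 12, 20) = 20

20


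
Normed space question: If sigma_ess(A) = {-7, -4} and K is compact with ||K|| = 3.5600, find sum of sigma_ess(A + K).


By Weyl's theorem, the essential spectrum is invariant under compact perturbations.
sigma_ess(A + K) = sigma_ess(A) = {-7, -4}
Sum = -7 + -4 = -11

-11


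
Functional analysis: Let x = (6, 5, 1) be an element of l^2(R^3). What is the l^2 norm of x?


The l^2 norm = (sum |x_i|^2)^(1/2)
Sum of 2th powers = 36 + 25 + 1 = 62
||x||_2 = (62)^(1/2) = 7.8740

7.8740


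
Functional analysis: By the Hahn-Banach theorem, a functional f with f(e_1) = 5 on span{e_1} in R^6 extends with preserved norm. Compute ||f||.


The norm of f is given by ||f|| = sup_{||x||=1} |f(x)|.
On span{e_1}, ||e_1|| = 1, so ||f|| = |f(e_1)| / ||e_1||
= |5| / 1 = 5.0000

5.0000


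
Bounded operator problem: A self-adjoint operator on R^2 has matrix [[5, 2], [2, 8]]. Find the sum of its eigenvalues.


For a self-adjoint (symmetric) matrix, the eigenvalues are real.
The sum of eigenvalues equals the trace of the matrix.
trace = 5 + 8 = 13

13


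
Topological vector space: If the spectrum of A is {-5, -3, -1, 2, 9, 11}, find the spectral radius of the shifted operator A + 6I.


Spectrum of A + 6I = {1, 3, 5, 8, 15, 17}
Spectral radius = max |lambda| over the shifted spectrum
= max(1, 3, 5, 8, 15, 17) = 17

17


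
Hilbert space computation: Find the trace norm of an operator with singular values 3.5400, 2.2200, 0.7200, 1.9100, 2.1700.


The nuclear norm is the sum of all singular values.
||T||_1 = 3.5400 + 2.2200 + 0.7200 + 1.9100 + 2.1700
= 10.5600

10.5600


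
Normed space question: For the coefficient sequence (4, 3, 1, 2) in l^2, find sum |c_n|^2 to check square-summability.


sum |c_n|^2 = 4^2 + 3^2 + 1^2 + 2^2
= 16 + 9 + 1 + 4
= 30

30


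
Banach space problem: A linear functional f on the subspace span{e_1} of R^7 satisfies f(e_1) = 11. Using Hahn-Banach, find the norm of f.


The norm of f is given by ||f|| = sup_{||x||=1} |f(x)|.
On span{e_1}, ||e_1|| = 1, so ||f|| = |f(e_1)| / ||e_1||
= |11| / 1 = 11.0000

11.0000


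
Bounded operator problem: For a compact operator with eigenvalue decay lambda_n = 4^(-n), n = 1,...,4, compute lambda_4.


The eigenvalue formula gives lambda_4 = 1/4^4
= 1/256
= 0.0039

0.0039


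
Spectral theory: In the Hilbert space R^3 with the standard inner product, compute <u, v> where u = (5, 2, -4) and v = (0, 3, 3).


Computing the standard inner product <u, v> = sum u_i * v_i
= 5*0 + 2*3 + -4*3
= 0 + 6 + -12
= -6

-6


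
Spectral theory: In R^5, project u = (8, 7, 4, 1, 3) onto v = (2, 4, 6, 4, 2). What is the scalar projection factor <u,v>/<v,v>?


Computing <u,v> = 8*2 + 7*4 + 4*6 + 1*4 + 3*2 = 78
Computing <v,v> = 2^2 + 4^2 + 6^2 + 4^2 + 2^2 = 76
Projection coefficient = 78/76 = 1.0263

1.0263


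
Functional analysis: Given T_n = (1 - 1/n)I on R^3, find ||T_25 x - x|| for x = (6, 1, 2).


T_25 x - x = (1 - 1/25)x - x = -x/25
||x|| = sqrt(41) = 6.4031
||T_25 x - x|| = ||x||/25 = 6.4031/25 = 0.2561

0.2561


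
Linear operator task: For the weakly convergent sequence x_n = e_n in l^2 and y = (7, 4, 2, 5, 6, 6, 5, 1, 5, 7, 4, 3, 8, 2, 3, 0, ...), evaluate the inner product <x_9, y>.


x_9 = e_9 is the standard basis vector with 1 in position 9.
<x_9, y> = y_9 = 5
As n -> infinity, <x_n, y> -> 0, confirming weak convergence of (x_n) to 0.

5


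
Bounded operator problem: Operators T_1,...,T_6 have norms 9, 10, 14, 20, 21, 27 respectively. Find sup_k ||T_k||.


By the Uniform Boundedness Principle, the supremum of norms is finite.
sup_k ||T_k|| = max(9, 10, 14, 20, 21, 27) = 27

27


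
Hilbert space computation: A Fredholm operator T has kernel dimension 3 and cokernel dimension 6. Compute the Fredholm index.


The Fredholm index is defined as ind(T) = dim(ker T) - dim(coker T)
= 3 - 6
= -3

-3


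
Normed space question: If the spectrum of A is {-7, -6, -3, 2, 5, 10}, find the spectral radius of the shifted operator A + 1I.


Spectrum of A + 1I = {-6, -5, -2, 3, 6, 11}
Spectral radius = max |lambda| over the shifted spectrum
= max(6, 5, 2, 3, 6, 11) = 11

11
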